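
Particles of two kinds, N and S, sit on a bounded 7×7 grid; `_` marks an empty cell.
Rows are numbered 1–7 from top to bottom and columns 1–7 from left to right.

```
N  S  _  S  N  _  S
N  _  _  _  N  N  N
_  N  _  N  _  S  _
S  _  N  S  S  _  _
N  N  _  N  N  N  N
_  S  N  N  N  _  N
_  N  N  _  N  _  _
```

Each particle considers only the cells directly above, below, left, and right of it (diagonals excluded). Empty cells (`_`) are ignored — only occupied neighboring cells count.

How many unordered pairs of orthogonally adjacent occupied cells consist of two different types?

12

Scan each occupied cell's neighbors to the right and below so each pair is counted once.
From row 1: 3 unlike of 5 pairs (running 3/5).
From row 2: 1 unlike of 3 pairs (running 4/8).
From row 3: 1 unlike of 1 pairs (running 5/9).
From row 4: 4 unlike of 5 pairs (running 9/14).
From row 5: 1 unlike of 8 pairs (running 10/22).
From row 6: 2 unlike of 6 pairs (running 12/28).
From row 7: 0 unlike of 1 pairs (running 12/29).
Total adjacent occupied pairs: 29; unlike-type pairs: 12.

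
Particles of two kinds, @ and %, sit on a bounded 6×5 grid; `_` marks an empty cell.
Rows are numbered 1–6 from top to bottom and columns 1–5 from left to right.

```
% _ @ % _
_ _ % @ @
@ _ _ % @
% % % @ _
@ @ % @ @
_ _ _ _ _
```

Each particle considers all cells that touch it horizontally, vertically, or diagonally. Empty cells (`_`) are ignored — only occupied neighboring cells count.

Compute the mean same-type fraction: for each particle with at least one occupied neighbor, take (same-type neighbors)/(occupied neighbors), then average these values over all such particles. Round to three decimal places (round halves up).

0.432

Row 1: (1,1)% — no occupied neighbors · (1,3)@ 1/3 · (1,4)% 1/4
Row 2: (2,3)% 2/4 · (2,4)@ 3/6 · (2,5)@ 2/4
Row 3: (3,1)@ 0/2 · (3,4)% 2/6 · (3,5)@ 3/4
Row 4: (4,1)% 1/4 · (4,2)% 3/6 · (4,3)% 3/6 · (4,4)@ 3/6
Row 5: (5,1)@ 1/3 · (5,2)@ 1/5 · (5,3)% 2/5 · (5,4)@ 2/4 · (5,5)@ 2/2
Sum over 17 particles: 1/3 + 1/4 + 2/4 + 3/6 + 2/4 + 0/2 + 2/6 + 3/4 + 1/4 + 3/6 + 3/6 + 3/6 + 1/3 + 1/5 + 2/5 + 2/4 + 2/2 = 147/20; mean = 147/20 ÷ 17 = 147/340 = 0.432352… → 0.432.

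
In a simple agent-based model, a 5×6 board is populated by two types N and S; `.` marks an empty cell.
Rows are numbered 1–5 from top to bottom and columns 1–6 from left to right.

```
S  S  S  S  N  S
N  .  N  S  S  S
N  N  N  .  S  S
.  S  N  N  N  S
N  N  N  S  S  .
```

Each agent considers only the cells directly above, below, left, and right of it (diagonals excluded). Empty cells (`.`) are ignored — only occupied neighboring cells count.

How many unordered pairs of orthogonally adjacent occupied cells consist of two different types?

14

Scan each occupied cell's neighbors to the right and below so each pair is counted once.
Row 1: S(1,1)–S(1,2)= S(1,1)–N(2,1)≠ S(1,2)–S(1,3)= S(1,3)–S(1,4)= S(1,3)–N(2,3)≠ S(1,4)–N(1,5)≠ S(1,4)–S(2,4)= N(1,5)–S(1,6)≠ N(1,5)–S(2,5)≠ S(1,6)–S(2,6)=  → 5/10 unlike.
Row 2: N(2,1)–N(3,1)= N(2,3)–S(2,4)≠ N(2,3)–N(3,3)= S(2,4)–S(2,5)= S(2,5)–S(2,6)= S(2,5)–S(3,5)= S(2,6)–S(3,6)=  → 1/7 unlike.
Row 3: N(3,1)–N(3,2)= N(3,2)–N(3,3)= N(3,2)–S(4,2)≠ N(3,3)–N(4,3)= S(3,5)–S(3,6)= S(3,5)–N(4,5)≠ S(3,6)–S(4,6)=  → 2/7 unlike.
Row 4: S(4,2)–N(4,3)≠ S(4,2)–N(5,2)≠ N(4,3)–N(4,4)= N(4,3)–N(5,3)= N(4,4)–N(4,5)= N(4,4)–S(5,4)≠ N(4,5)–S(4,6)≠ N(4,5)–S(5,5)≠  → 5/8 unlike.
Row 5: N(5,1)–N(5,2)= N(5,2)–N(5,3)= N(5,3)–S(5,4)≠ S(5,4)–S(5,5)=  → 1/4 unlike.
Total adjacent occupied pairs: 36; unlike-type pairs: 14.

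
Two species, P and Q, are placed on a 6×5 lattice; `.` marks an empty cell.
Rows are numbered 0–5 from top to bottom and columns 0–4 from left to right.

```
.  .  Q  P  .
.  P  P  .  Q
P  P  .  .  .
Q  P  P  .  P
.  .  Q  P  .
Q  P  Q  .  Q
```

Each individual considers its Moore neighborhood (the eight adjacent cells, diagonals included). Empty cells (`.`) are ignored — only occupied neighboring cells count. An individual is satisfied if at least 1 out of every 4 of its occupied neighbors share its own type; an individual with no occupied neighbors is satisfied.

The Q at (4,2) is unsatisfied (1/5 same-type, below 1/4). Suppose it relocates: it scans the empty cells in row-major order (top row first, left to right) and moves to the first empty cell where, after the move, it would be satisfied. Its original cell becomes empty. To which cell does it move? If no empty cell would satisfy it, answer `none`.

(0,1)

Vacating (4,2). Empty cells in order:
  (0,0): 0/1 same-type → still unsatisfied.
  (0,1): 1/3 same-type → satisfied — stop here.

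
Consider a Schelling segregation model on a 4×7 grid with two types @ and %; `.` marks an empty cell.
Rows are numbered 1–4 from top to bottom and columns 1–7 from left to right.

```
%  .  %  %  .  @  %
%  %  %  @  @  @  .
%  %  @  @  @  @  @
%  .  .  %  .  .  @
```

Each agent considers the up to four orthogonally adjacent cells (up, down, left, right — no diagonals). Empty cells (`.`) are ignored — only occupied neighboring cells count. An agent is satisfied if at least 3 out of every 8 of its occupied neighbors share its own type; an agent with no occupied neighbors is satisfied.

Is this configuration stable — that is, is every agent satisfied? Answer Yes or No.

Row 1: (1,1)% 1/1 ✓ · (1,3)% 2/2 ✓ · (1,4)% 1/2 ✓ · (1,6)@ 1/2 ✓ · (1,7)% 0/1 ✗
Row 2: (2,1)% 3/3 ✓ · (2,2)% 3/3 ✓ · (2,3)% 2/4 ✓ · (2,4)@ 2/4 ✓ · (2,5)@ 3/3 ✓ · (2,6)@ 3/3 ✓
Row 3: (3,1)% 3/3 ✓ · (3,2)% 2/3 ✓ · (3,3)@ 1/3 ✗ · (3,4)@ 3/4 ✓ · (3,5)@ 3/3 ✓ · (3,6)@ 3/3 ✓ · (3,7)@ 2/2 ✓
Row 4: (4,1)% 1/1 ✓ · (4,4)% 0/1 ✗ · (4,7)@ 1/1 ✓
For instance (1,7) has only 0/1 same-type neighbors, below 3/8.

No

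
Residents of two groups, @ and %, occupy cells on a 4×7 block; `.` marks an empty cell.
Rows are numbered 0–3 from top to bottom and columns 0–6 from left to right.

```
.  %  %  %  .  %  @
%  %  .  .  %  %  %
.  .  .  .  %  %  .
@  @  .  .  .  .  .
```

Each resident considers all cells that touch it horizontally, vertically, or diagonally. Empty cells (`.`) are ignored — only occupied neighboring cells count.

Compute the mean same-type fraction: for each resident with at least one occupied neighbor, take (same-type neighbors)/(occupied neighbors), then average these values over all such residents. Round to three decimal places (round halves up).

Row 0: (0,1)% 3/3 · (0,2)% 3/3 · (0,3)% 2/2 · (0,5)% 3/4 · (0,6)@ 0/3
Row 1: (1,0)% 2/2 · (1,1)% 3/3 · (1,4)% 5/5 · (1,5)% 5/6 · (1,6)% 3/4
Row 2: (2,4)% 3/3 · (2,5)% 4/4
Row 3: (3,0)@ 1/1 · (3,1)@ 1/1
Sum over 14 residents: 3/3 + 3/3 + 2/2 + 3/4 + 0/3 + 2/2 + 3/3 + 5/5 + 5/6 + 3/4 + 3/3 + 4/4 + 1/1 + 1/1 = 37/3; mean = 37/3 ÷ 14 = 37/42 = 0.880952… → 0.881.

0.881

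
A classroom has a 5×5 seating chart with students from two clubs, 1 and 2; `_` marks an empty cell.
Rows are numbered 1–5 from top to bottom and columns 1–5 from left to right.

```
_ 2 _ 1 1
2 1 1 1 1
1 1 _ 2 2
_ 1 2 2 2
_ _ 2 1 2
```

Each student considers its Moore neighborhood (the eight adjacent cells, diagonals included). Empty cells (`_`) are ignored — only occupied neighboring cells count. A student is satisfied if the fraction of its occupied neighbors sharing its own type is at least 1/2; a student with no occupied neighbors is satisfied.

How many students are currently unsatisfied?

Row 1: (1,2)2 1/3 not · (1,4)1 4/4 satisfied · (1,5)1 3/3 satisfied
Row 2: (2,1)2 1/4 not · (2,2)1 3/5 satisfied · (2,3)1 4/6 satisfied · (2,4)1 4/6 satisfied · (2,5)1 3/5 satisfied
Row 3: (3,1)1 3/4 satisfied · (3,2)1 4/6 satisfied · (3,4)2 4/7 satisfied · (3,5)2 3/5 satisfied
Row 4: (4,2)1 2/4 satisfied · (4,3)2 3/6 satisfied · (4,4)2 6/7 satisfied · (4,5)2 4/5 satisfied
Row 5: (5,3)2 2/4 satisfied · (5,4)1 0/5 not · (5,5)2 2/3 satisfied
Unsatisfied: (1,2), (2,1), (5,4) — 3 in total.

3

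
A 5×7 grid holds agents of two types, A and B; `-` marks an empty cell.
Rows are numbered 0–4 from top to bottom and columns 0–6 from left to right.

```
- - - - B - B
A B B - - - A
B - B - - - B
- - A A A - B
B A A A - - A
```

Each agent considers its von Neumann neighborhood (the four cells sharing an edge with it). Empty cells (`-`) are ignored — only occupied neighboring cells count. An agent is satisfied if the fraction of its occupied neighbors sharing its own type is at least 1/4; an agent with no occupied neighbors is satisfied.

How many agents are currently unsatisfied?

6

(0,4)B 0/0 ✓
(0,6)B 0/1 ✗
(1,0)A 0/2 ✗
(1,1)B 1/2 ✓
(1,2)B 2/2 ✓
(1,6)A 0/2 ✗
(2,0)B 0/1 ✗
(2,2)B 1/2 ✓
(2,6)B 1/2 ✓
(3,2)A 2/3 ✓
(3,3)A 3/3 ✓
(3,4)A 1/1 ✓
(3,6)B 1/2 ✓
(4,0)B 0/1 ✗
(4,1)A 1/2 ✓
(4,2)A 3/3 ✓
(4,3)A 2/2 ✓
(4,6)A 0/1 ✗
Unsatisfied: (0,6), (1,0), (1,6), (2,0), (4,0), (4,6) — 6 in total.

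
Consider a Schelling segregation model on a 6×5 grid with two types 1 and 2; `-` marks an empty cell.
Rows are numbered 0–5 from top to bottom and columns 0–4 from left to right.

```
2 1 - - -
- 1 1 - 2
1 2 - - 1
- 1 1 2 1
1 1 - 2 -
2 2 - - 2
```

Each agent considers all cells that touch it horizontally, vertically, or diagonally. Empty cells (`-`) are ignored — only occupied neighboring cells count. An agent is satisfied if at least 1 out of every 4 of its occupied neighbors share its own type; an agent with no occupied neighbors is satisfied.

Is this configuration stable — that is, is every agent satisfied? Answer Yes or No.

No

Row 0: (0,0)2 0/2 unhappy · (0,1)1 2/3 ok
Row 1: (1,1)1 3/5 ok · (1,2)1 2/3 ok · (1,4)2 0/1 unhappy
Row 2: (2,0)1 2/3 ok · (2,1)2 0/5 unhappy · (2,4)1 1/3 ok
Row 3: (3,1)1 4/5 ok · (3,2)1 2/5 ok · (3,3)2 1/4 ok · (3,4)1 1/3 ok
Row 4: (4,0)1 2/4 ok · (4,1)1 3/5 ok · (4,3)2 2/4 ok
Row 5: (5,0)2 1/3 ok · (5,1)2 1/3 ok · (5,4)2 1/1 ok
For instance (0,0) has only 0/2 same-type neighbors, below 1/4.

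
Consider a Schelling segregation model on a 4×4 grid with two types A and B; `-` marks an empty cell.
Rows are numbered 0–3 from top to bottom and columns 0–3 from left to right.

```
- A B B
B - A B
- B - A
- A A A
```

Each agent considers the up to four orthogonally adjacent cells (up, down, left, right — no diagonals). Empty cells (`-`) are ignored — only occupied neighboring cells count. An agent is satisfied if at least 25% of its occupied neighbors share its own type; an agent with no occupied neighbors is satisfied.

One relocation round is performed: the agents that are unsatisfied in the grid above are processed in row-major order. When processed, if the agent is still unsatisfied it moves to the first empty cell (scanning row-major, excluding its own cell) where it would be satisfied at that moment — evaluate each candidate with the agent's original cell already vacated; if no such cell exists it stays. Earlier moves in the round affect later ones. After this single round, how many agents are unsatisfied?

0

Initially unsatisfied (in order): (0,1), (1,2), (2,1).
  (0,1) → (1,1).
  (1,2): now satisfied by earlier moves; stays.
  (2,1) → (0,0).
Resulting grid:
B - B B
B A A B
- - - A
- A A A
All satisfied now.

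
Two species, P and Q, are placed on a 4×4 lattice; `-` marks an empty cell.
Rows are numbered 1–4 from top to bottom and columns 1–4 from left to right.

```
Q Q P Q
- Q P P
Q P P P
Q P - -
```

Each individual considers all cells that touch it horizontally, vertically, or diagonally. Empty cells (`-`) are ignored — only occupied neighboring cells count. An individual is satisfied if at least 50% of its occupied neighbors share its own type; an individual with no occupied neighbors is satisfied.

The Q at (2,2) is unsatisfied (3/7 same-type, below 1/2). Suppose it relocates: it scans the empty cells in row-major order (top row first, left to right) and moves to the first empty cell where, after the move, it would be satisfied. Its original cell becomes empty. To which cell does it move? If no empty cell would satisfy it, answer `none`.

Vacating (2,2). Empty cells in order:
  (2,1): 3/4 same-type → satisfied — stop here.

(2,1)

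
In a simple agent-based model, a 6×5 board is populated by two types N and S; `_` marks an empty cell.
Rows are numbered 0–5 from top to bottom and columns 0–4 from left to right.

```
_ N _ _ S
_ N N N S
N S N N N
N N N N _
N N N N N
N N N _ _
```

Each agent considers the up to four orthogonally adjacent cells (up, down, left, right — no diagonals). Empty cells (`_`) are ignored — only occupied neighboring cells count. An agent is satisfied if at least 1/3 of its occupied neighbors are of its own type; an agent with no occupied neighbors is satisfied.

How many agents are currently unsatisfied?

1

Row 0: (0,1)N 1/1 ok · (0,4)S 1/1 ok
Row 1: (1,1)N 2/3 ok · (1,2)N 3/3 ok · (1,3)N 2/3 ok · (1,4)S 1/3 ok
Row 2: (2,0)N 1/2 ok · (2,1)S 0/4 unhappy · (2,2)N 3/4 ok · (2,3)N 4/4 ok · (2,4)N 1/2 ok
Row 3: (3,0)N 3/3 ok · (3,1)N 3/4 ok · (3,2)N 4/4 ok · (3,3)N 3/3 ok
Row 4: (4,0)N 3/3 ok · (4,1)N 4/4 ok · (4,2)N 4/4 ok · (4,3)N 3/3 ok · (4,4)N 1/1 ok
Row 5: (5,0)N 2/2 ok · (5,1)N 3/3 ok · (5,2)N 2/2 ok
Unsatisfied: (2,1) — 1 in total.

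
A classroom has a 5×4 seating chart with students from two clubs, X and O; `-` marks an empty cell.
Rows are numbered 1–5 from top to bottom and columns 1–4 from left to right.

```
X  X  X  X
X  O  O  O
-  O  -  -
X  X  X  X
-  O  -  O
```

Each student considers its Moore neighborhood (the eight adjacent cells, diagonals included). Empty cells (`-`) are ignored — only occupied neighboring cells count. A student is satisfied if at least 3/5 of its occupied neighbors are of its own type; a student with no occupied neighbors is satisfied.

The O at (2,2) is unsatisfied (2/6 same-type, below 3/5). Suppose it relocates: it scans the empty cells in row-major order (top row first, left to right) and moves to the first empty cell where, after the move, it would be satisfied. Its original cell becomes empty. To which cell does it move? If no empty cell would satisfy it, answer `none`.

none

Vacating (2,2). Empty cells in order:
  (3,1): 1/4 same-type → still unsatisfied.
  (3,3): 3/6 same-type → still unsatisfied.
  (3,4): 2/4 same-type → still unsatisfied.
  (5,1): 1/3 same-type → still unsatisfied.
  (5,3): 2/5 same-type → still unsatisfied.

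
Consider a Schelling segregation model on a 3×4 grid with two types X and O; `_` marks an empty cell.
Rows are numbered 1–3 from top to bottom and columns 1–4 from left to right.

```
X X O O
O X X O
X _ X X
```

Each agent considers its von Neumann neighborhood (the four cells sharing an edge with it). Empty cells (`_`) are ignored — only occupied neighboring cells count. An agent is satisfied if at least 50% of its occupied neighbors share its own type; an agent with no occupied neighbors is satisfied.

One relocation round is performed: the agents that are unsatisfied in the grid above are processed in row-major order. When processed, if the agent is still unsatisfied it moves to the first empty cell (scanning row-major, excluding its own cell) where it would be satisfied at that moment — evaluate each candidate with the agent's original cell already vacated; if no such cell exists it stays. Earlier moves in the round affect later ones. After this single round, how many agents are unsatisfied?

3

Initially unsatisfied (in order): (1,3), (2,1), (2,4), (3,1).
  (1,3): no empty cell satisfies it; stays.
  (2,1): no empty cell satisfies it; stays.
  (2,4): no empty cell satisfies it; stays.
  (3,1) → (3,2).
Resulting grid:
X X O O
O X X O
_ X X X
Unsatisfied now: (1,3), (2,1), (2,4).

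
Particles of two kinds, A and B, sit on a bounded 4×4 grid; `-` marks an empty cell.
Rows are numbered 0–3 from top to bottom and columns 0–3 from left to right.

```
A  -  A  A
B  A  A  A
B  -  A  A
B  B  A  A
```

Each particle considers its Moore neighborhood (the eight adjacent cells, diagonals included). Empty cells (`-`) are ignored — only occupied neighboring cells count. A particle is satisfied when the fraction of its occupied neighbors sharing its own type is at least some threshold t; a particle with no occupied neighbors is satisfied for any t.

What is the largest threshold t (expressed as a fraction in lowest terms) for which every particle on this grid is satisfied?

1/3

(0,0)A 1/2
(0,2)A 4/4
(0,3)A 3/3
(1,0)B 1/3
(1,1)A 4/6
(1,2)A 6/6
(1,3)A 5/5
(2,0)B 3/4
(2,2)A 6/7
(2,3)A 5/5
(3,0)B 2/2
(3,1)B 2/4
(3,2)A 3/4
(3,3)A 3/3
The smallest same-type fraction is 1/3 at (1,0), which reduces to 1/3. Any threshold above that leaves this particle unsatisfied.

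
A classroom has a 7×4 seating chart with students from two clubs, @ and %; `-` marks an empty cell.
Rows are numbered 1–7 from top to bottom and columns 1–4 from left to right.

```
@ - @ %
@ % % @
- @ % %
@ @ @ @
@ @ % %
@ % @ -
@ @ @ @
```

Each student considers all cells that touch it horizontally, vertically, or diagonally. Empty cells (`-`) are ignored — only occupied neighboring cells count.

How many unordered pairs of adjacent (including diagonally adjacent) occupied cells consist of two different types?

32

Scan each occupied cell's neighbors to the right and below (and the two forward diagonals) so each pair is counted once.
From row 1: 5 unlike of 8 pairs (running 5/8).
From row 2: 6 unlike of 11 pairs (running 11/19).
From row 3: 6 unlike of 10 pairs (running 17/29).
From row 4: 5 unlike of 13 pairs (running 22/42).
From row 5: 5 unlike of 11 pairs (running 27/53).
From row 6: 5 unlike of 10 pairs (running 32/63).
From row 7: 0 unlike of 3 pairs (running 32/66).
Total adjacent occupied pairs: 66; unlike-type pairs: 32.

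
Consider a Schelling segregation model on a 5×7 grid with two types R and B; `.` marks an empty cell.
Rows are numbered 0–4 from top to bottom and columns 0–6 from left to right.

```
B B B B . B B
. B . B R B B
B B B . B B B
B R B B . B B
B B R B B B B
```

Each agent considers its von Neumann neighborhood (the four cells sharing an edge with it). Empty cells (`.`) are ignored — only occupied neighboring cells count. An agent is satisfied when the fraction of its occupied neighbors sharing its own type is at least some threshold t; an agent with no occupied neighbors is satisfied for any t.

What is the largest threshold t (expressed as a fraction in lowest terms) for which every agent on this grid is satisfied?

0/1

Row 0: (0,0)B 1/1 · (0,1)B 3/3 · (0,2)B 2/2 · (0,3)B 2/2 · (0,5)B 2/2 · (0,6)B 2/2
Row 1: (1,1)B 2/2 · (1,3)B 1/2 · (1,4)R 0/3 · (1,5)B 3/4 · (1,6)B 3/3
Row 2: (2,0)B 2/2 · (2,1)B 3/4 · (2,2)B 2/2 · (2,4)B 1/2 · (2,5)B 4/4 · (2,6)B 3/3
Row 3: (3,0)B 2/3 · (3,1)R 0/4 · (3,2)B 2/4 · (3,3)B 2/2 · (3,5)B 3/3 · (3,6)B 3/3
Row 4: (4,0)B 2/2 · (4,1)B 1/3 · (4,2)R 0/3 · (4,3)B 2/3 · (4,4)B 2/2 · (4,5)B 3/3 · (4,6)B 2/2
The smallest same-type fraction is 0/3 at (1,4), which reduces to 0/1. Any threshold above that leaves this agent unsatisfied.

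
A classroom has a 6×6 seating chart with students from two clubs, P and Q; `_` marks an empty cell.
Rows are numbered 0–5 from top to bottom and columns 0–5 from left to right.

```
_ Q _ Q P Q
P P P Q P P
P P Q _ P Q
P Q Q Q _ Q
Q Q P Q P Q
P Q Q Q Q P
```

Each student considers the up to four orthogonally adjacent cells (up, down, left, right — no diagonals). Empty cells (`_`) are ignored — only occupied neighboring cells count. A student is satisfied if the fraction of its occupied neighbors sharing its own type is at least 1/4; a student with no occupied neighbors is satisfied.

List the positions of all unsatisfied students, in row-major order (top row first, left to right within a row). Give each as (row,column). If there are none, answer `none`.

(0,1), (0,5), (4,2), (4,4), (5,0), (5,5)

Row 0: (0,1)Q 0/1 ✗ · (0,3)Q 1/2 ✓ · (0,4)P 1/3 ✓ · (0,5)Q 0/2 ✗
Row 1: (1,0)P 2/2 ✓ · (1,1)P 3/4 ✓ · (1,2)P 1/3 ✓ · (1,3)Q 1/3 ✓ · (1,4)P 3/4 ✓ · (1,5)P 1/3 ✓
Row 2: (2,0)P 3/3 ✓ · (2,1)P 2/4 ✓ · (2,2)Q 1/3 ✓ · (2,4)P 1/2 ✓ · (2,5)Q 1/3 ✓
Row 3: (3,0)P 1/3 ✓ · (3,1)Q 2/4 ✓ · (3,2)Q 3/4 ✓ · (3,3)Q 2/2 ✓ · (3,5)Q 2/2 ✓
Row 4: (4,0)Q 1/3 ✓ · (4,1)Q 3/4 ✓ · (4,2)P 0/4 ✗ · (4,3)Q 2/4 ✓ · (4,4)P 0/3 ✗ · (4,5)Q 1/3 ✓
Row 5: (5,0)P 0/2 ✗ · (5,1)Q 2/3 ✓ · (5,2)Q 2/3 ✓ · (5,3)Q 3/3 ✓ · (5,4)Q 1/3 ✓ · (5,5)P 0/2 ✗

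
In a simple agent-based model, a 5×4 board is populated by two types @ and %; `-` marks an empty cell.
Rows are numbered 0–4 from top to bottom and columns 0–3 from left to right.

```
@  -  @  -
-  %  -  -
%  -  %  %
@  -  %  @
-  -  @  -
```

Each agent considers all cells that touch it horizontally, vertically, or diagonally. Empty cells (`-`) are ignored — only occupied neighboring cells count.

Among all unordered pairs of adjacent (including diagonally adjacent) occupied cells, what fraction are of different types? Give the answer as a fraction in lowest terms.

7/13

Scan each occupied cell's neighbors to the right and below (and the two forward diagonals) so each pair is counted once.
From row 0: 2 unlike of 2 pairs (running 2/2).
From row 1: 0 unlike of 2 pairs (running 2/4).
From row 2: 3 unlike of 6 pairs (running 5/10).
From row 3: 2 unlike of 3 pairs (running 7/13).
Total adjacent occupied pairs: 13; unlike-type pairs: 7.
7/13 is already in lowest terms.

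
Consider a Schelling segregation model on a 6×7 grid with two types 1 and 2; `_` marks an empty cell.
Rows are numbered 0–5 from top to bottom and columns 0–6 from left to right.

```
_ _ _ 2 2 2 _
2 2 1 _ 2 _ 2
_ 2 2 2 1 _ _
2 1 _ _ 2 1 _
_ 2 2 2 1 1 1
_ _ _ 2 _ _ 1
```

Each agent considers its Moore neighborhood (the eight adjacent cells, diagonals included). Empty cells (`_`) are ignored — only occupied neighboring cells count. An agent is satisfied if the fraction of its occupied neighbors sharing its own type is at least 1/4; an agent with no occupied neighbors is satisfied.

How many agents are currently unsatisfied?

2

(0,3)2 2/3 satisfied
(0,4)2 3/3 satisfied
(0,5)2 3/3 satisfied
(1,0)2 2/2 satisfied
(1,1)2 3/4 satisfied
(1,2)1 0/5 not
(1,4)2 4/5 satisfied
(1,6)2 1/1 satisfied
(2,1)2 4/6 satisfied
(2,2)2 3/5 satisfied
(2,3)2 3/5 satisfied
(2,4)1 1/4 satisfied
(3,0)2 2/3 satisfied
(3,1)1 0/5 not
(3,4)2 2/6 satisfied
(3,5)1 4/5 satisfied
(4,1)2 2/3 satisfied
(4,2)2 3/4 satisfied
(4,3)2 3/4 satisfied
(4,4)1 2/5 satisfied
(4,5)1 4/5 satisfied
(4,6)1 3/3 satisfied
(5,3)2 2/3 satisfied
(5,6)1 2/2 satisfied
Unsatisfied: (1,2), (3,1) — 2 in total.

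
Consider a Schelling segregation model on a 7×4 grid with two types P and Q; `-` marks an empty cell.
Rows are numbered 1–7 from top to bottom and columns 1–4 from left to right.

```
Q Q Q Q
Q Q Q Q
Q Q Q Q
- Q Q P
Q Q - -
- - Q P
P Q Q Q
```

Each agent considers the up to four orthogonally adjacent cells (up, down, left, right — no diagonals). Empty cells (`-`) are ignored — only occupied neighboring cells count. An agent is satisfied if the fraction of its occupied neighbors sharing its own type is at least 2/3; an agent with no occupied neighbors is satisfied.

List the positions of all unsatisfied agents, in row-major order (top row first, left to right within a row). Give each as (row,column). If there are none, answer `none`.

(4,4), (6,3), (6,4), (7,1), (7,2), (7,4)

Row 1: (1,1)Q 2/2 satisfied · (1,2)Q 3/3 satisfied · (1,3)Q 3/3 satisfied · (1,4)Q 2/2 satisfied
Row 2: (2,1)Q 3/3 satisfied · (2,2)Q 4/4 satisfied · (2,3)Q 4/4 satisfied · (2,4)Q 3/3 satisfied
Row 3: (3,1)Q 2/2 satisfied · (3,2)Q 4/4 satisfied · (3,3)Q 4/4 satisfied · (3,4)Q 2/3 satisfied
Row 4: (4,2)Q 3/3 satisfied · (4,3)Q 2/3 satisfied · (4,4)P 0/2 not
Row 5: (5,1)Q 1/1 satisfied · (5,2)Q 2/2 satisfied
Row 6: (6,3)Q 1/2 not · (6,4)P 0/2 not
Row 7: (7,1)P 0/1 not · (7,2)Q 1/2 not · (7,3)Q 3/3 satisfied · (7,4)Q 1/2 not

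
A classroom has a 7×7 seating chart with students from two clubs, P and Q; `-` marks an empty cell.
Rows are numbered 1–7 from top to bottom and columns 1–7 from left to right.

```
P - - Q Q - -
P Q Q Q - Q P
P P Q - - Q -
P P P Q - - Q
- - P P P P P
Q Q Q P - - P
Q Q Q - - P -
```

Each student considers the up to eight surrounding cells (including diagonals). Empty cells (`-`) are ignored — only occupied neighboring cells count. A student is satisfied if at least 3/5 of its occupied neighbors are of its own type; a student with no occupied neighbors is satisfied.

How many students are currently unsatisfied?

8

Row 1: (1,1)P 1/2 unhappy · (1,4)Q 3/3 ok · (1,5)Q 3/3 ok
Row 2: (2,1)P 3/4 ok · (2,2)Q 2/6 unhappy · (2,3)Q 4/5 ok · (2,4)Q 4/4 ok · (2,6)Q 2/3 ok · (2,7)P 0/2 unhappy
Row 3: (3,1)P 4/5 ok · (3,2)P 5/8 ok · (3,3)Q 4/7 unhappy · (3,6)Q 2/3 ok
Row 4: (4,1)P 3/3 ok · (4,2)P 5/6 ok · (4,3)P 4/6 ok · (4,4)Q 1/5 unhappy · (4,7)Q 1/3 unhappy
Row 5: (5,3)P 4/7 unhappy · (5,4)P 4/6 ok · (5,5)P 3/4 ok · (5,6)P 3/4 ok · (5,7)P 2/3 ok
Row 6: (6,1)Q 3/3 ok · (6,2)Q 5/6 ok · (6,3)Q 3/6 unhappy · (6,4)P 3/5 ok · (6,7)P 3/3 ok
Row 7: (7,1)Q 3/3 ok · (7,2)Q 5/5 ok · (7,3)Q 3/4 ok · (7,6)P 1/1 ok
Unsatisfied: (1,1), (2,2), (2,7), (3,3), (4,4), (4,7), (5,3), (6,3) — 8 in total.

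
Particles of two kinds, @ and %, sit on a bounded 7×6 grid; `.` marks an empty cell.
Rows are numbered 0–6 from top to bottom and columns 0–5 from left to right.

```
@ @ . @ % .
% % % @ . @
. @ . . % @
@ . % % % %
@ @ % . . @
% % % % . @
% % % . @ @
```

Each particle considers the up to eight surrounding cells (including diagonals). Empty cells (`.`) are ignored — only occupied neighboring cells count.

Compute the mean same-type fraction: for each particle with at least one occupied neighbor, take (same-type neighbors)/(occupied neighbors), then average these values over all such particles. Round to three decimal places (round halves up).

Row 0: (0,0)@ 1/3 · (0,1)@ 1/4 · (0,3)@ 1/3 · (0,4)% 0/3
Row 1: (1,0)% 1/4 · (1,1)% 2/5 · (1,2)% 1/5 · (1,3)@ 1/4 · (1,5)@ 1/3
Row 2: (2,1)@ 1/5 · (2,4)% 3/6 · (2,5)@ 1/4
Row 3: (3,0)@ 3/3 · (3,2)% 2/4 · (3,3)% 4/4 · (3,4)% 3/5 · (3,5)% 2/4
Row 4: (4,0)@ 2/4 · (4,1)@ 2/7 · (4,2)% 5/6 · (4,5)@ 1/3
Row 5: (5,0)% 3/5 · (5,1)% 6/8 · (5,2)% 5/6 · (5,3)% 3/4 · (5,5)@ 3/3
Row 6: (6,0)% 3/3 · (6,1)% 5/5 · (6,2)% 4/4 · (6,4)@ 2/3 · (6,5)@ 2/2
Sum over 31 particles: 1/3 + 1/4 + 1/3 + 0/3 + 1/4 + 2/5 + 1/5 + 1/4 + 1/3 + 1/5 + 3/6 + 1/4 + 3/3 + 2/4 + 4/4 + 3/5 + 2/4 + 2/4 + 2/7 + 5/6 + 1/3 + 3/5 + 6/8 + 5/6 + 3/4 + 3/3 + 3/3 + 5/5 + 4/4 + 2/3 + 2/2 = 733/42; mean = 733/42 ÷ 31 = 733/1302 = 0.562980… → 0.563.

0.563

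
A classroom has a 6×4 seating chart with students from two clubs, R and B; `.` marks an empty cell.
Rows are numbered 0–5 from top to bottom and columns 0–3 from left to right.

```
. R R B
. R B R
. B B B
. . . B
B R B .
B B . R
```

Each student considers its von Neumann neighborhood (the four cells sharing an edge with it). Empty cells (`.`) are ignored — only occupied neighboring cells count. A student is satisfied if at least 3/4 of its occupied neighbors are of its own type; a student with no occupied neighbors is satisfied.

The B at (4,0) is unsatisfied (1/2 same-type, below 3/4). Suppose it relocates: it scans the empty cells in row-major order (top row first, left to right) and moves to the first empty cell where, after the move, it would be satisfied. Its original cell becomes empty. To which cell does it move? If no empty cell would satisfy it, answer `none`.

(2,0)

Vacating (4,0). Empty cells in order:
  (0,0): 0/1 same-type → still unsatisfied.
  (1,0): 0/1 same-type → still unsatisfied.
  (2,0): 1/1 same-type → satisfied — stop here.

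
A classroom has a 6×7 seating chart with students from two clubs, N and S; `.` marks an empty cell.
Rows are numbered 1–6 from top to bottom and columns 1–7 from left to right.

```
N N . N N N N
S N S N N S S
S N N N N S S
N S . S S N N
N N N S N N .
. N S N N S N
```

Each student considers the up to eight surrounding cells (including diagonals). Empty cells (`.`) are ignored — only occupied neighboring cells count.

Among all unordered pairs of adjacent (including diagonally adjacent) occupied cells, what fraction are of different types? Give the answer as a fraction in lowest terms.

1/2

Scan each occupied cell's neighbors to the right and below (and the two forward diagonals) so each pair is counted once.
Row 1: N(1,1)–N(1,2)= N(1,1)–S(2,1)≠ N(1,1)–N(2,2)= N(1,2)–N(2,2)= N(1,2)–S(2,3)≠ N(1,2)–S(2,1)≠ N(1,4)–N(1,5)= N(1,4)–N(2,4)= N(1,4)–N(2,5)= N(1,4)–S(2,3)≠ N(1,5)–N(1,6)= N(1,5)–N(2,5)= N(1,5)–S(2,6)≠ N(1,5)–N(2,4)= N(1,6)–N(1,7)= N(1,6)–S(2,6)≠ N(1,6)–S(2,7)≠ N(1,6)–N(2,5)= N(1,7)–S(2,7)≠ N(1,7)–S(2,6)≠  → 9/20 unlike.
Row 2: S(2,1)–N(2,2)≠ S(2,1)–S(3,1)= S(2,1)–N(3,2)≠ N(2,2)–S(2,3)≠ N(2,2)–N(3,2)= N(2,2)–N(3,3)= N(2,2)–S(3,1)≠ S(2,3)–N(2,4)≠ S(2,3)–N(3,3)≠ S(2,3)–N(3,4)≠ S(2,3)–N(3,2)≠ N(2,4)–N(2,5)= N(2,4)–N(3,4)= N(2,4)–N(3,5)= N(2,4)–N(3,3)= N(2,5)–S(2,6)≠ N(2,5)–N(3,5)= N(2,5)–S(3,6)≠ N(2,5)–N(3,4)= S(2,6)–S(2,7)= S(2,6)–S(3,6)= S(2,6)–S(3,7)= S(2,6)–N(3,5)≠ S(2,7)–S(3,7)= S(2,7)–S(3,6)=  → 11/25 unlike.
Row 3: S(3,1)–N(3,2)≠ S(3,1)–N(4,1)≠ S(3,1)–S(4,2)= N(3,2)–N(3,3)= N(3,2)–S(4,2)≠ N(3,2)–N(4,1)= N(3,3)–N(3,4)= N(3,3)–S(4,4)≠ N(3,3)–S(4,2)≠ N(3,4)–N(3,5)= N(3,4)–S(4,4)≠ N(3,4)–S(4,5)≠ N(3,5)–S(3,6)≠ N(3,5)–S(4,5)≠ N(3,5)–N(4,6)= N(3,5)–S(4,4)≠ S(3,6)–S(3,7)= S(3,6)–N(4,6)≠ S(3,6)–N(4,7)≠ S(3,6)–S(4,5)= S(3,7)–N(4,7)≠ S(3,7)–N(4,6)≠  → 14/22 unlike.
Row 4: N(4,1)–S(4,2)≠ N(4,1)–N(5,1)= N(4,1)–N(5,2)= S(4,2)–N(5,2)≠ S(4,2)–N(5,3)≠ S(4,2)–N(5,1)≠ S(4,4)–S(4,5)= S(4,4)–S(5,4)= S(4,4)–N(5,5)≠ S(4,4)–N(5,3)≠ S(4,5)–N(4,6)≠ S(4,5)–N(5,5)≠ S(4,5)–N(5,6)≠ S(4,5)–S(5,4)= N(4,6)–N(4,7)= N(4,6)–N(5,6)= N(4,6)–N(5,5)= N(4,7)–N(5,6)=  → 9/18 unlike.
Row 5: N(5,1)–N(5,2)= N(5,1)–N(6,2)= N(5,2)–N(5,3)= N(5,2)–N(6,2)= N(5,2)–S(6,3)≠ N(5,3)–S(5,4)≠ N(5,3)–S(6,3)≠ N(5,3)–N(6,4)= N(5,3)–N(6,2)= S(5,4)–N(5,5)≠ S(5,4)–N(6,4)≠ S(5,4)–N(6,5)≠ S(5,4)–S(6,3)= N(5,5)–N(5,6)= N(5,5)–N(6,5)= N(5,5)–S(6,6)≠ N(5,5)–N(6,4)= N(5,6)–S(6,6)≠ N(5,6)–N(6,7)= N(5,6)–N(6,5)=  → 8/20 unlike.
Row 6: N(6,2)–S(6,3)≠ S(6,3)–N(6,4)≠ N(6,4)–N(6,5)= N(6,5)–S(6,6)≠ S(6,6)–N(6,7)≠  → 4/5 unlike.
Total adjacent occupied pairs: 110; unlike-type pairs: 55.
55/110 reduces to 1/2.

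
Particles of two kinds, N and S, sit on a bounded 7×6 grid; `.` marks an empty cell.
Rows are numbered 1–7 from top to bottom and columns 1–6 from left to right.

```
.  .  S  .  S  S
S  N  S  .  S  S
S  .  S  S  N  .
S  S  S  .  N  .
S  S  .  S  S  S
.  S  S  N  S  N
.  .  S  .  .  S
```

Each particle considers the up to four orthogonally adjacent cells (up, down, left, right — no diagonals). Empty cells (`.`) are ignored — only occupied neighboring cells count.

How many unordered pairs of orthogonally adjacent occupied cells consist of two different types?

Scan each occupied cell's neighbors to the right and below so each pair is counted once.
From row 1: 0 unlike of 4 pairs (running 0/4).
From row 2: 3 unlike of 6 pairs (running 3/10).
From row 3: 1 unlike of 5 pairs (running 4/15).
From row 4: 1 unlike of 5 pairs (running 5/20).
From row 5: 2 unlike of 7 pairs (running 7/27).
From row 6: 4 unlike of 6 pairs (running 11/33).
Total adjacent occupied pairs: 33; unlike-type pairs: 11.

11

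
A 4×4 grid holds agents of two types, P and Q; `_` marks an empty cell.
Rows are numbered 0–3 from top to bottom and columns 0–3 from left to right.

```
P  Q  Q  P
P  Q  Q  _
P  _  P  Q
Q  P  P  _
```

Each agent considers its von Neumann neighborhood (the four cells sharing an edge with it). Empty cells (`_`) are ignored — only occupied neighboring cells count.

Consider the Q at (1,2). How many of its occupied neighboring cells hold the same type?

2

Occupied neighbors of (1,2): (0,2)=Q, (2,2)=P, (1,1)=Q.
Same type (Q): 2 of 3.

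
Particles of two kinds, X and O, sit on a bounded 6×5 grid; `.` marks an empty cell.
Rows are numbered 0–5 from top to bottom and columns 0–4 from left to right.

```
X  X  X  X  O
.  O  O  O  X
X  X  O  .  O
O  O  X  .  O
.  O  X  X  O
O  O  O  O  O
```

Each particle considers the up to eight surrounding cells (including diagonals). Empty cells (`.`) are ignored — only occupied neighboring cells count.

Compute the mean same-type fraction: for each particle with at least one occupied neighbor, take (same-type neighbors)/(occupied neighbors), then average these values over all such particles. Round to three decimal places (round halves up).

Row 0: (0,0)X 1/2 · (0,1)X 2/4 · (0,2)X 2/5 · (0,3)X 2/5 · (0,4)O 1/3
Row 1: (1,1)O 2/7 · (1,2)O 3/7 · (1,3)O 4/7 · (1,4)X 1/4
Row 2: (2,0)X 1/4 · (2,1)X 2/7 · (2,2)O 4/6 · (2,4)O 2/3
Row 3: (3,0)O 2/4 · (3,1)O 3/7 · (3,2)X 3/6 · (3,4)O 2/3
Row 4: (4,1)O 5/7 · (4,2)X 2/7 · (4,3)X 2/7 · (4,4)O 3/4
Row 5: (5,0)O 2/2 · (5,1)O 3/4 · (5,2)O 3/5 · (5,3)O 3/5 · (5,4)O 2/3
Sum over 26 particles: 1/2 + 2/4 + 2/5 + 2/5 + 1/3 + 2/7 + 3/7 + 4/7 + 1/4 + 1/4 + 2/7 + 4/6 + 2/3 + 2/4 + 3/7 + 3/6 + 2/3 + 5/7 + 2/7 + 2/7 + 3/4 + 2/2 + 3/4 + 3/5 + 3/5 + 2/3 = 93/7; mean = 93/7 ÷ 26 = 93/182 = 0.510989… → 0.511.

0.511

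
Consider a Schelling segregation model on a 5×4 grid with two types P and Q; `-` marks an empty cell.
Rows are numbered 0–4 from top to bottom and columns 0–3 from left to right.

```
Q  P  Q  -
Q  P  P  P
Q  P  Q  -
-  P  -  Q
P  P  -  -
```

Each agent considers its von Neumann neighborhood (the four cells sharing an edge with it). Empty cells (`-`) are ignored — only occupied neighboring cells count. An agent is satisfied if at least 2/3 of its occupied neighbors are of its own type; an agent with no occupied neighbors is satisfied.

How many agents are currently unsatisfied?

7

(0,0)Q 1/2 not
(0,1)P 1/3 not
(0,2)Q 0/2 not
(1,0)Q 2/3 satisfied
(1,1)P 3/4 satisfied
(1,2)P 2/4 not
(1,3)P 1/1 satisfied
(2,0)Q 1/2 not
(2,1)P 2/4 not
(2,2)Q 0/2 not
(3,1)P 2/2 satisfied
(3,3)Q 0/0 satisfied
(4,0)P 1/1 satisfied
(4,1)P 2/2 satisfied
Unsatisfied: (0,0), (0,1), (0,2), (1,2), (2,0), (2,1), (2,2) — 7 in total.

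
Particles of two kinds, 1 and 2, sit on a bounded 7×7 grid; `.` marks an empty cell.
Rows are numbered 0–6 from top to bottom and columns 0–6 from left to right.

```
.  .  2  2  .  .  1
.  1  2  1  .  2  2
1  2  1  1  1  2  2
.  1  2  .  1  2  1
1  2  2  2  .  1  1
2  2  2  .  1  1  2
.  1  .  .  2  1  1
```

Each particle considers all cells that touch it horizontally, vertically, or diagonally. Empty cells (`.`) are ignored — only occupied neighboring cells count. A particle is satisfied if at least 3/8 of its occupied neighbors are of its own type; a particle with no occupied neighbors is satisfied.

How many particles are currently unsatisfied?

7

(0,2)2 2/4 satisfied
(0,3)2 2/3 satisfied
(0,6)1 0/2 not
(1,1)1 2/5 satisfied
(1,2)2 3/7 satisfied
(1,3)1 3/6 satisfied
(1,5)2 3/5 satisfied
(1,6)2 3/4 satisfied
(2,0)1 2/3 satisfied
(2,1)2 2/6 not
(2,2)1 4/7 satisfied
(2,3)1 4/6 satisfied
(2,4)1 3/6 satisfied
(2,5)2 4/7 satisfied
(2,6)2 4/5 satisfied
(3,1)1 3/7 satisfied
(3,2)2 4/7 satisfied
(3,4)1 3/6 satisfied
(3,5)2 2/7 not
(3,6)1 2/5 satisfied
(4,0)1 1/4 not
(4,1)2 5/7 satisfied
(4,2)2 5/6 satisfied
(4,3)2 3/5 satisfied
(4,5)1 5/7 satisfied
(4,6)1 3/5 satisfied
(5,0)2 2/4 satisfied
(5,1)2 4/6 satisfied
(5,2)2 4/5 satisfied
(5,4)1 3/5 satisfied
(5,5)1 5/7 satisfied
(5,6)2 0/5 not
(6,1)1 0/3 not
(6,4)2 0/3 not
(6,5)1 3/5 satisfied
(6,6)1 2/3 satisfied
Unsatisfied: (0,6), (2,1), (3,5), (4,0), (5,6), (6,1), (6,4) — 7 in total.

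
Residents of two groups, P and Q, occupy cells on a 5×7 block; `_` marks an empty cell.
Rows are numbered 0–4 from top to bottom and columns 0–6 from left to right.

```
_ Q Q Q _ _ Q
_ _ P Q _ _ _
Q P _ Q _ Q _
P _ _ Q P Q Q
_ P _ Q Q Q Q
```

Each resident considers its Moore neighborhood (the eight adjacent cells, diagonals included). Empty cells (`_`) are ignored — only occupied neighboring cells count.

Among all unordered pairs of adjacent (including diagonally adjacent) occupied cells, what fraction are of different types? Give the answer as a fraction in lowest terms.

Scan each occupied cell's neighbors to the right and below (and the two forward diagonals) so each pair is counted once.
From row 0: 3 unlike of 7 pairs (running 3/7).
From row 1: 2 unlike of 4 pairs (running 5/11).
From row 2: 4 unlike of 8 pairs (running 9/19).
From row 3: 5 unlike of 14 pairs (running 14/33).
From row 4: 0 unlike of 3 pairs (running 14/36).
Total adjacent occupied pairs: 36; unlike-type pairs: 14.
14/36 reduces to 7/18.

7/18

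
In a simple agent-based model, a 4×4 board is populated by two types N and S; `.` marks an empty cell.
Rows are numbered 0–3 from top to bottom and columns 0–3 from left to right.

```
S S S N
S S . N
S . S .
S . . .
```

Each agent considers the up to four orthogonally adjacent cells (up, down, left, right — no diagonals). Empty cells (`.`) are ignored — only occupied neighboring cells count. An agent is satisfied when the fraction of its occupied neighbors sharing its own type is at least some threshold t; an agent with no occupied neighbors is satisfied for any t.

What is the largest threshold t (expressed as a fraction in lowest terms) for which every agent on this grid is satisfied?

1/2

Row 0: (0,0)S 2/2 · (0,1)S 3/3 · (0,2)S 1/2 · (0,3)N 1/2
Row 1: (1,0)S 3/3 · (1,1)S 2/2 · (1,3)N 1/1
Row 2: (2,0)S 2/2 · (2,2)S — no occupied neighbors
Row 3: (3,0)S 1/1
The smallest same-type fraction is 1/2 at (0,2), which reduces to 1/2. Any threshold above that leaves this agent unsatisfied.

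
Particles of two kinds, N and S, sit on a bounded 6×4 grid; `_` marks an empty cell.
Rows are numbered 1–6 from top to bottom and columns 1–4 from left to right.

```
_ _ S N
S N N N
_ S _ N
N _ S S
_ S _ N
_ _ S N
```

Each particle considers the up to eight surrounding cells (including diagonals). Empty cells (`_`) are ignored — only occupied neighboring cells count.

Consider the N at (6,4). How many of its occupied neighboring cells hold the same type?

Occupied neighbors of (6,4): (5,4)=N, (6,3)=S.
Same type (N): 1 of 2.

1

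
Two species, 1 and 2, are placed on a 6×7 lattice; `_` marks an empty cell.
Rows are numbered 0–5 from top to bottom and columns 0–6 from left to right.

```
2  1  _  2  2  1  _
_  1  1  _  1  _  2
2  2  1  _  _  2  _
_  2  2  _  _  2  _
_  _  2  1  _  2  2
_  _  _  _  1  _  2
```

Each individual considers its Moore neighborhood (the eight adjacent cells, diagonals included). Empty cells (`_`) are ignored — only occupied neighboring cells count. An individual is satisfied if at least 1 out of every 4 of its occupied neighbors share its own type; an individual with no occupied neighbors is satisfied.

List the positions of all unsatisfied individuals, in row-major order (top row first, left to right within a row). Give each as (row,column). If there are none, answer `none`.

Row 0: (0,0)2 0/2 ✗ · (0,1)1 2/3 ✓ · (0,3)2 1/3 ✓ · (0,4)2 1/3 ✓ · (0,5)1 1/3 ✓
Row 1: (1,1)1 3/6 ✓ · (1,2)1 3/5 ✓ · (1,4)1 1/4 ✓ · (1,6)2 1/2 ✓
Row 2: (2,0)2 2/3 ✓ · (2,1)2 3/6 ✓ · (2,2)1 2/5 ✓ · (2,5)2 2/3 ✓
Row 3: (3,1)2 4/5 ✓ · (3,2)2 3/5 ✓ · (3,5)2 3/3 ✓
Row 4: (4,2)2 2/3 ✓ · (4,3)1 1/3 ✓ · (4,5)2 3/4 ✓ · (4,6)2 3/3 ✓
Row 5: (5,4)1 1/2 ✓ · (5,6)2 2/2 ✓

(0,0)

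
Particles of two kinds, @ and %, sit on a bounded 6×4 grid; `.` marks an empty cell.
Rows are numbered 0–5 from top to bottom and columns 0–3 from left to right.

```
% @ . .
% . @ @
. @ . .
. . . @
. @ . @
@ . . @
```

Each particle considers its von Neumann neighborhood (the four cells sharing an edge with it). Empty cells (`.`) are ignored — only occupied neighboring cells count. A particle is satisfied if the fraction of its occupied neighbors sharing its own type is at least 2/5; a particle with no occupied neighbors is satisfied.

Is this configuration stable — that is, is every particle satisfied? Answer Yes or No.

(0,0)% 1/2 satisfied
(0,1)@ 0/1 not
(1,0)% 1/1 satisfied
(1,2)@ 1/1 satisfied
(1,3)@ 1/1 satisfied
(2,1)@ 0/0 satisfied
(3,3)@ 1/1 satisfied
(4,1)@ 0/0 satisfied
(4,3)@ 2/2 satisfied
(5,0)@ 0/0 satisfied
(5,3)@ 1/1 satisfied
For instance (0,1) has only 0/1 same-type neighbors, below 2/5.

No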